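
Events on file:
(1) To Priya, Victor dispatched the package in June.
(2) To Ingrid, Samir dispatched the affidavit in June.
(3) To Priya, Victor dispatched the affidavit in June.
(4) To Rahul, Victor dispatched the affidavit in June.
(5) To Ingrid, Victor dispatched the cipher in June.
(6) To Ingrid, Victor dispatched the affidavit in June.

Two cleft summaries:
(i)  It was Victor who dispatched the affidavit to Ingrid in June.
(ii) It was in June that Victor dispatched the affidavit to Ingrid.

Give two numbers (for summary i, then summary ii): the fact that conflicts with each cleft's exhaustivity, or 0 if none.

(i): focus "Victor". Looking for thing = the affidavit, recipient = Ingrid, setting = in June with some other agent — fact (2) has Samir there. Refuted.
(ii): focus "in June". No fact shares agent = Victor, thing = the affidavit, recipient = Ingrid with a different setting. 0.

2, 0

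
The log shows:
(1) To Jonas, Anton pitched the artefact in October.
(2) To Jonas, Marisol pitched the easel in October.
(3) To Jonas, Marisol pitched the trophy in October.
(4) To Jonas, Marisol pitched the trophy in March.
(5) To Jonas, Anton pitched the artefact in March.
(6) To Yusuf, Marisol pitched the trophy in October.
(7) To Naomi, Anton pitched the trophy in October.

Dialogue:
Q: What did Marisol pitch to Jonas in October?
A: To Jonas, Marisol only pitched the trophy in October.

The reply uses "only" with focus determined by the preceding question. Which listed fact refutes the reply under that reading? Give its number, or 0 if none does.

2

Answering "What did ...?" puts focus on the thing — here, "the trophy".
"Only" then excludes alternative things while the background — agent = Marisol, recipient = Jonas, setting = in October — is held fixed.
Fact (2) shares the background with a different thing (the easel) — counterexample.
(Fact (6) would refute a reading with focus on the recipient — but that is not what the question asks.)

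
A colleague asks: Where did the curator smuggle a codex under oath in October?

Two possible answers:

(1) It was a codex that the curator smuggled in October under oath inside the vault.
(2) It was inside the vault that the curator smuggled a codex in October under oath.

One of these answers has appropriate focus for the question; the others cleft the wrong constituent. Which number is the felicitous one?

2

The question word "where" targets the location.
Option (1) clefts "a codex" — the direct object, not what was asked.
Option (2) clefts "inside the vault" — that matches what the question asks about.
So the congruent reply is (2).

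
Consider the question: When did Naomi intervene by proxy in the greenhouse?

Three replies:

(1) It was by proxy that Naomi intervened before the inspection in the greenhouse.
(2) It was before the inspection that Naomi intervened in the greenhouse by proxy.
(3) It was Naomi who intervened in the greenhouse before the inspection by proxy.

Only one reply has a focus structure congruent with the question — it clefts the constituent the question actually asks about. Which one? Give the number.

The question word "when" targets the time.
Option (1) clefts "by proxy" — the manner, not what was asked.
Option (2) clefts "before the inspection" — that matches what the question asks about.
Option (3) clefts "Naomi" — the subject (agent), not what was asked.
So the congruent reply is (2).

2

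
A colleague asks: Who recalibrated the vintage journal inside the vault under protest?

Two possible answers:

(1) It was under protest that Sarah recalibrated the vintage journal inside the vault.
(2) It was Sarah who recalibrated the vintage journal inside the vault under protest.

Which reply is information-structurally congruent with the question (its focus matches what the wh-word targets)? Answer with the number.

2

The question word "who" targets the subject (agent).
Option (1) clefts "under protest" — the manner, not what was asked.
Option (2) clefts "Sarah" — that matches what the question asks about.
So the congruent reply is (2).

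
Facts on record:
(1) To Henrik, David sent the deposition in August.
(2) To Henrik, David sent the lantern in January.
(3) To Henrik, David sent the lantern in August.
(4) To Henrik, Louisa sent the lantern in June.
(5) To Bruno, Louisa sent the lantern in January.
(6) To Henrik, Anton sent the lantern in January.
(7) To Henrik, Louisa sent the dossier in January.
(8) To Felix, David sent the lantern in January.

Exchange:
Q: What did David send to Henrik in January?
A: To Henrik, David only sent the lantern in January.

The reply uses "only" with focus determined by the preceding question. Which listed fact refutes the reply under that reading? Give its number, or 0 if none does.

The question "What did ...?" targets the thing, so in the reply the focus falls on "the lantern".
"Only" then excludes alternative things while the background — David as agent and Henrik as recipient and in January as setting — is held fixed.
No fact keeps David as agent and Henrik as recipient and in January as setting while changing the thing; every other fact differs on something backgrounded. The reply stands.
(Fact (3) would refute a reading with focus on the setting — but that is not what the question asks.)

0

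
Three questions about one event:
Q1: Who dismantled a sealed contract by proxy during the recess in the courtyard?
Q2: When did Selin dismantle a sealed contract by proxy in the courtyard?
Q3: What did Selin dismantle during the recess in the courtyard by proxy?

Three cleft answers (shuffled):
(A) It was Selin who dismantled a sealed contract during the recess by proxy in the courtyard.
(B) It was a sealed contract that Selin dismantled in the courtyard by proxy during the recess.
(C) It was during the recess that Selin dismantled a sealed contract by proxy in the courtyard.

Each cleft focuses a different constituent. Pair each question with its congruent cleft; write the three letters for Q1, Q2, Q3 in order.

ACB

Q1 asks about the subject (agent); cleft (A) focuses "Selin", which is the subject (agent) — so Q1 → A.
Q2 asks about the time; cleft (C) focuses "during the recess", which is the time — so Q2 → C.
Q3 asks about the direct object; cleft (B) focuses "a sealed contract", which is the direct object — so Q3 → B.
Mapping: Q1→A, Q2→C, Q3→B.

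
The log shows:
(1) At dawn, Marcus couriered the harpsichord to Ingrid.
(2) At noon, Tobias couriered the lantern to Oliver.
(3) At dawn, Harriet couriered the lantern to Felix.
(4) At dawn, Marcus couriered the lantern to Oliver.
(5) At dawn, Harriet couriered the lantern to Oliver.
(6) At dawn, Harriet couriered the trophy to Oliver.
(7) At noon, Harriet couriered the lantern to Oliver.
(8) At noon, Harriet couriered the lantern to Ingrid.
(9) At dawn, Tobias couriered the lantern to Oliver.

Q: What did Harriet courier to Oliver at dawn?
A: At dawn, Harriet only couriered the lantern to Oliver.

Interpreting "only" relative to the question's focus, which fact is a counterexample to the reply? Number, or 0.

The question "What did ...?" targets the thing, so in the reply the focus falls on "the lantern".
So "only" ranges over things; the rest (Harriet as agent and Oliver as recipient and at dawn as setting) is presupposed.
Fact (6) shares the background with a different thing (the trophy) — counterexample.
(Fact (7) would refute a reading with focus on the setting — but that is not what the question asks.)

6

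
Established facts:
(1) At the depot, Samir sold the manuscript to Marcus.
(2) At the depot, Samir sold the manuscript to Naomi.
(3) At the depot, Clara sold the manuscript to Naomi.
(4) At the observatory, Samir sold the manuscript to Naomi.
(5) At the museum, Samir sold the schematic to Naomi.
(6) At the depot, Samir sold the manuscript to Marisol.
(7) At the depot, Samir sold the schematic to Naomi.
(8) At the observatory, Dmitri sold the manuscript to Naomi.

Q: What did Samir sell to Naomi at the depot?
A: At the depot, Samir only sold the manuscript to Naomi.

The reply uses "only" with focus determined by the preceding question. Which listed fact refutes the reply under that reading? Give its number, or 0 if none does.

7

The question "What did ...?" targets the thing, so in the reply the focus falls on "the manuscript".
So "only" ranges over things; the rest (agent = Samir, recipient = Naomi, setting = at the depot) is presupposed.
Fact (7) shares the background with a different thing (the schematic) — counterexample.
(Fact (4) would refute a reading with focus on the setting — but that is not what the question asks.)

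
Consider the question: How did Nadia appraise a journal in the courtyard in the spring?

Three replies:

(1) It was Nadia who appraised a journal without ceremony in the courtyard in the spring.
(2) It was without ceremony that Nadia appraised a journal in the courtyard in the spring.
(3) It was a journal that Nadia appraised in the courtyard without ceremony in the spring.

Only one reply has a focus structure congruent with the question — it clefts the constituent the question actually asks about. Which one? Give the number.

The question word "how" targets the manner.
Option (1) clefts "Nadia" — the subject (agent), not what was asked.
Option (2) clefts "without ceremony" — that matches what the question asks about.
Option (3) clefts "a journal" — the direct object, not what was asked.
So the congruent reply is (2).

2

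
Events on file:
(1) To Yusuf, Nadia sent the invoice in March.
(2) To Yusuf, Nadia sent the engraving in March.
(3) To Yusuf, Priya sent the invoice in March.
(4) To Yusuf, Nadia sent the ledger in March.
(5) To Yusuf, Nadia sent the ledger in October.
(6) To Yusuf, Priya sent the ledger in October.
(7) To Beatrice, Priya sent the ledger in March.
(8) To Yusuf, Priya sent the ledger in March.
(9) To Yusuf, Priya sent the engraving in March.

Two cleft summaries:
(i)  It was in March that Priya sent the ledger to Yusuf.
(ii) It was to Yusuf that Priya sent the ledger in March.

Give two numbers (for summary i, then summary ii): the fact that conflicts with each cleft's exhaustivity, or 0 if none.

6, 7

(i): focus "in March". Looking for agent = Priya, thing = the ledger, recipient = Yusuf with some other setting — fact (6) has in October there. Refuted.
(ii): focus "Yusuf". Looking for agent = Priya, thing = the ledger, setting = in March with some other recipient — fact (7) has Beatrice there. Refuted.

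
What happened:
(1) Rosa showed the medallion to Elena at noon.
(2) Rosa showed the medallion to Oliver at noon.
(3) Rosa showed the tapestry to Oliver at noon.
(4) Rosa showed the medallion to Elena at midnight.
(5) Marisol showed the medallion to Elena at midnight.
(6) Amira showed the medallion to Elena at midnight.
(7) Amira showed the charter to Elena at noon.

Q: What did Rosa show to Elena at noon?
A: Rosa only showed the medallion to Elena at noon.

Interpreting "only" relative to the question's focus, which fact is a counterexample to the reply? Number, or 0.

The question "What did ...?" targets the thing, so in the reply the focus falls on "the medallion".
"Only" then excludes alternative things while the background — agent = Rosa, recipient = Elena, setting = at noon — is held fixed.
No listed fact shares that background with another thing. Nothing contradicts the reply.
(Fact (4) would refute a reading with focus on the setting — but that is not what the question asks.)

0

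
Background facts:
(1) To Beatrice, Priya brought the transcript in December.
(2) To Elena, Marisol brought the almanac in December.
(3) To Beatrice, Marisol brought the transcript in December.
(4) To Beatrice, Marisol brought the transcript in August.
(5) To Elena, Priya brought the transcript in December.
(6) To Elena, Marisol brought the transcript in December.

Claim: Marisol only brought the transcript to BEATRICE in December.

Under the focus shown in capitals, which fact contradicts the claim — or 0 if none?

6

The capitals mark "Beatrice" as focus. So "only" rules out other recipients, with the rest (same agent, thing, setting (Marisol / the transcript / in December)) as background.
Fact (6) shares the background but differs in recipient (Elena) — a counterexample.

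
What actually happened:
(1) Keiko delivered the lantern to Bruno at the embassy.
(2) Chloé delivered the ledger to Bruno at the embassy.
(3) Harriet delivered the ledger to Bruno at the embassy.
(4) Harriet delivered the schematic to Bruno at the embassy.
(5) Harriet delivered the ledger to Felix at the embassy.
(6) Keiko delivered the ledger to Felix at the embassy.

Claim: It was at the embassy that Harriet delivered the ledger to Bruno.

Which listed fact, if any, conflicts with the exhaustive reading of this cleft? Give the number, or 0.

0

The cleft puts "at the embassy" in focus and presupposes the open proposition with Harriet as agent and the ledger as thing and Bruno as recipient.
Exhaustivity: at the embassy is the only setting satisfying that background.
No listed fact matches the background with a different setting. Exhaustivity holds.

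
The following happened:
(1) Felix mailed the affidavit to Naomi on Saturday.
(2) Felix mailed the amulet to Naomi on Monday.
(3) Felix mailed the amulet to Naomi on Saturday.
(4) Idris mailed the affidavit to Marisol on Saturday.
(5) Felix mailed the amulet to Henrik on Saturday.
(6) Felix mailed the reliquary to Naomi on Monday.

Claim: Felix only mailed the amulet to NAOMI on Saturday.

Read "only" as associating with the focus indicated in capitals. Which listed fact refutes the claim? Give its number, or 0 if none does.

Focus (in capitals) is "Naomi" — the recipient. "Only" excludes alternative recipients while holding fixed agent = Felix, thing = the amulet, setting = on Saturday.
Fact (5) matches on agent = Felix, thing = the amulet, setting = on Saturday, but has recipient = Henrik instead. That refutes the claim.

5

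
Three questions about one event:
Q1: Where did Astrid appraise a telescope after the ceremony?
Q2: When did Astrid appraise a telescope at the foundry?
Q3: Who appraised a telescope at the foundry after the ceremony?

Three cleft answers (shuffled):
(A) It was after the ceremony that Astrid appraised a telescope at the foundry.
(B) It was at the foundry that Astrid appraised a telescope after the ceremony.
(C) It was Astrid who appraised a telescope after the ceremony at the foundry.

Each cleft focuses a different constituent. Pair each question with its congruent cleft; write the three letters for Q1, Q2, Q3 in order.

Q1 asks about the location; cleft (B) focuses "at the foundry", which is the location — so Q1 → B.
Q2 asks about the time; cleft (A) focuses "after the ceremony", which is the time — so Q2 → A.
Q3 asks about the subject (agent); cleft (C) focuses "Astrid", which is the subject (agent) — so Q3 → C.
Mapping: Q1→B, Q2→A, Q3→C.

BAC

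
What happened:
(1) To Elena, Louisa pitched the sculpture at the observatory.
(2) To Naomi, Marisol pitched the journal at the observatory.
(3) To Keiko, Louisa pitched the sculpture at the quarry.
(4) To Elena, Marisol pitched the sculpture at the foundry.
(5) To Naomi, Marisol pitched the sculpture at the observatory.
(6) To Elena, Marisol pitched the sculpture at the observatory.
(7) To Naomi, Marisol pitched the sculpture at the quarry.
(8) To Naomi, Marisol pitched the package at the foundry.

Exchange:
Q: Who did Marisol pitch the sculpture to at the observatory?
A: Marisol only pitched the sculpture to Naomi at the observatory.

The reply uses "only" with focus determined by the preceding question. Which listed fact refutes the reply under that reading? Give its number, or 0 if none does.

6

Answering "Who did ... to ...?" puts focus on the recipient — here, "Naomi".
"Only" then excludes alternative recipients while the background — agent = Marisol, thing = the sculpture, setting = at the observatory — is held fixed.
Fact (6) shares the background with a different recipient (Elena) — counterexample.
(Fact (7) would refute a reading with focus on the setting — but that is not what the question asks.)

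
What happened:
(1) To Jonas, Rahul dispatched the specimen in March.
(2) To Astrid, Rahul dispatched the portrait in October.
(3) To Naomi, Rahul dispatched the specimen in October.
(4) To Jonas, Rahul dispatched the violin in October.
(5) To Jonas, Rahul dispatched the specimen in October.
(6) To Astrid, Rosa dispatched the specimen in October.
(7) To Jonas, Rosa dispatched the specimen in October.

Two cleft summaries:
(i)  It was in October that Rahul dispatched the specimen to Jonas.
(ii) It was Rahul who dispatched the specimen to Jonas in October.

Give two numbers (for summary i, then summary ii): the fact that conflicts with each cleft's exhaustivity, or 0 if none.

1, 7

(i): focus "in October". Looking for Rahul as agent and the specimen as thing and Jonas as recipient with some other setting — fact (1) has in March there. Refuted.
(ii): focus "Rahul". Looking for the specimen as thing and Jonas as recipient and in October as setting with some other agent — fact (7) has Rosa there. Refuted.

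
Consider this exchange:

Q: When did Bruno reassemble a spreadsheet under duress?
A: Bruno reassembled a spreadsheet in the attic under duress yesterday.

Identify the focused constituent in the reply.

yesterday

The wh-word "when" asks about the time.
In the answer, "Bruno", "a spreadsheet" and "under duress" are given — repeated from the question.
"in the attic" is also new, but it specifies the location, which is not what the question asks about — so it is not the focus.
The constituent filling the time gap is "yesterday"; that is the focus.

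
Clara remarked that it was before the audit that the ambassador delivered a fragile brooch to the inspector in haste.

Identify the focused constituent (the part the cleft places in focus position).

before the audit

In an it-cleft "It was X that/who ...", the clefted constituent X is the focus; the that/who-clause expresses the presupposed open proposition.
Here the focus is "before the audit". The backgrounded (presupposed) material includes "the ambassador", "a fragile brooch", "to the inspector" and "in haste".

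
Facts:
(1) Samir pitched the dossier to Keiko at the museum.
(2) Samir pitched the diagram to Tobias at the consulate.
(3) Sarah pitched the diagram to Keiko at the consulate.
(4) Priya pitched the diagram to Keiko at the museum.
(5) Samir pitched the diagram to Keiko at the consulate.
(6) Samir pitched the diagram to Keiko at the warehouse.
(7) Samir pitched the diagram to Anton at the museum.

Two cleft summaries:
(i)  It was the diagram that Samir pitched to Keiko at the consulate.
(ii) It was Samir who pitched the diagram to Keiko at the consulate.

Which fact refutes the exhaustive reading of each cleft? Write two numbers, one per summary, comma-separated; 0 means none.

Summary (i) focuses "the diagram" (the thing); background Samir as agent and Keiko as recipient and at the consulate as setting. No fact matches that background with a different thing, so 0.
Summary (ii) focuses "Samir" (the agent); background the diagram as thing and Keiko as recipient and at the consulate as setting. Fact (3) matches that background with agent = Sarah — refutes (ii).

0, 3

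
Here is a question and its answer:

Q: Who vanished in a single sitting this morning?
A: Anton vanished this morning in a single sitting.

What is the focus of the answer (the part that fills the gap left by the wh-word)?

The wh-word "who" asks about the subject (agent).
In the answer, "in a single sitting" and "this morning" are given — repeated from the question.
The constituent filling the subject (agent) gap is "Anton"; that is the focus and would carry nuclear stress.

Anton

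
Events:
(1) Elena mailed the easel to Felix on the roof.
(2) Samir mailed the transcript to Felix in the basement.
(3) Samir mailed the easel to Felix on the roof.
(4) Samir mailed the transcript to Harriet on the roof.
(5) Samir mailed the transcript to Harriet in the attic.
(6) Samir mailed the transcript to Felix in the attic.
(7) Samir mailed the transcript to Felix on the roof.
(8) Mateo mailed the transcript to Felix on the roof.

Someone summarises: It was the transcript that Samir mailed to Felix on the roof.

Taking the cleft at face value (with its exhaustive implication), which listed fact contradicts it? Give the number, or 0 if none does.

3

Focus of the cleft: "the transcript" (the thing). Presupposed background: same agent, recipient, setting (Samir / Felix / on the roof).
Exhaustivity: the transcript is the only thing satisfying that background.
But fact (3) also has same agent, recipient, setting (Samir / Felix / on the roof), with thing = the easel — so the exhaustive reading fails.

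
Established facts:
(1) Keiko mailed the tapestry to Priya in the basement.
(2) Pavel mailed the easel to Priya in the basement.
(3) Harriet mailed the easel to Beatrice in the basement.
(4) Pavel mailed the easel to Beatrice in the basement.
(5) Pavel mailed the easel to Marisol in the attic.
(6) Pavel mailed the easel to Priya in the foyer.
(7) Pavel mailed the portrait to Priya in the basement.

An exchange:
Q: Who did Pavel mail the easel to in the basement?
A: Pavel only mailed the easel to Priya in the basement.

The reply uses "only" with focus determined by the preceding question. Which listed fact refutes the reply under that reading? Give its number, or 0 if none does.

Answering "Who did ... to ...?" puts focus on the recipient — here, "Priya".
"Only" then excludes alternative recipients while the background — Pavel as agent and the easel as thing and in the basement as setting — is held fixed.
Fact (4) shares the background with a different recipient (Beatrice) — counterexample.
(Fact (7) would refute a reading with focus on the thing — but that is not what the question asks.)

4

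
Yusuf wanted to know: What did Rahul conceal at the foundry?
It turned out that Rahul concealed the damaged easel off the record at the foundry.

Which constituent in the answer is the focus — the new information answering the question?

the damaged easel

The wh-word "what" asks about the direct object.
In the answer, "Rahul" and "at the foundry" are given — repeated from the question.
"off the record" is also new, but it specifies the manner, which is not what the question asks about — so it is not the focus.
The constituent filling the direct object gap is "the damaged easel"; that is the focus.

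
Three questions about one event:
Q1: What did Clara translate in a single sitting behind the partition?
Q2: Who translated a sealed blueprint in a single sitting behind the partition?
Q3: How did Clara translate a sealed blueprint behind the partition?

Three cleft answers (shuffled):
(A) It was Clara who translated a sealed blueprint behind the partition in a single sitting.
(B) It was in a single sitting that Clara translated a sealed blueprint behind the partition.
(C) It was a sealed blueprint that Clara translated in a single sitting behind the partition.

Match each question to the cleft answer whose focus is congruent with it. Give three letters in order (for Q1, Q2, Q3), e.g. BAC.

CAB

Q1 asks about the direct object; cleft (C) focuses "a sealed blueprint", which is the direct object — so Q1 → C.
Q2 asks about the subject (agent); cleft (A) focuses "Clara", which is the subject (agent) — so Q2 → A.
Q3 asks about the manner; cleft (B) focuses "in a single sitting", which is the manner — so Q3 → B.
Mapping: Q1→C, Q2→A, Q3→B.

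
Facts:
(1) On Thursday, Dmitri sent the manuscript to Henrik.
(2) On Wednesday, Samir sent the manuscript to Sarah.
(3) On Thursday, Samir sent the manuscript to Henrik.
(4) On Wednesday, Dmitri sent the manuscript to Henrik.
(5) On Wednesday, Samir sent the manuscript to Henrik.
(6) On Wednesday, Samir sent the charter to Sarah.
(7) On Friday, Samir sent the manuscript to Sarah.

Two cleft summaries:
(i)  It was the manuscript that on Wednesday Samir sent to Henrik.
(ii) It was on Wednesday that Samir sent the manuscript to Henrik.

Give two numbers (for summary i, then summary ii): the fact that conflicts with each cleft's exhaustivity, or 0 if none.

Summary (i) focuses "the manuscript" (the thing); background Samir as agent and Henrik as recipient and on Wednesday as setting. No fact matches that background with a different thing, so 0.
Summary (ii) focuses "on Wednesday" (the setting); background Samir as agent and the manuscript as thing and Henrik as recipient. Fact (3) matches that background with setting = on Thursday — refutes (ii).

0, 3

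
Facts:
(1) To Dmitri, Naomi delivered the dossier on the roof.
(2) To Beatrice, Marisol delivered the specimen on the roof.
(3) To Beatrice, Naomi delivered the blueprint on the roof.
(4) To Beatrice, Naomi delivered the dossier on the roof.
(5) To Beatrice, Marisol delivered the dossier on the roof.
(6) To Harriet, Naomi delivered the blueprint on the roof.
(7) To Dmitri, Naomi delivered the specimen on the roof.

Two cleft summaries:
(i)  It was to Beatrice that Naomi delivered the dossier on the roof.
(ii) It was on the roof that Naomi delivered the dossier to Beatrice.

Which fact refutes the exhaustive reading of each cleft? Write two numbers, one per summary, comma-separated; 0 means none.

1, 0

(i): focus "Beatrice". Looking for Naomi as agent and the dossier as thing and on the roof as setting with some other recipient — fact (1) has Dmitri there. Refuted.
(ii): focus "on the roof". No fact shares Naomi as agent and the dossier as thing and Beatrice as recipient with a different setting. 0.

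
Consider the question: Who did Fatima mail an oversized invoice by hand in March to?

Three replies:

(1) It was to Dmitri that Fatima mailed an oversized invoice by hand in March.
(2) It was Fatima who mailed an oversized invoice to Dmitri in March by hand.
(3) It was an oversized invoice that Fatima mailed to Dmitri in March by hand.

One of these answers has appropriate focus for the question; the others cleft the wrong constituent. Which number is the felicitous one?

1

The question word "who" targets the recipient.
Option (1) clefts "to Dmitri" — that matches what the question asks about.
Option (2) clefts "Fatima" — the subject (agent), not what was asked.
Option (3) clefts "an oversized invoice" — the direct object, not what was asked.
So the congruent reply is (1).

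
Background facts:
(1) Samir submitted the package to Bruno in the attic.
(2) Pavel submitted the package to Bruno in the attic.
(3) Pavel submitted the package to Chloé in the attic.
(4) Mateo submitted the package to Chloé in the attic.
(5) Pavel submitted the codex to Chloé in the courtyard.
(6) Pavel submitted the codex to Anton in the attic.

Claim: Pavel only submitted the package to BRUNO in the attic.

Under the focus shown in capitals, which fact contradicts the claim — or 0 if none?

The capitals mark "Bruno" as focus. So "only" rules out other recipients, with the rest (agent = Pavel, thing = the package, setting = in the attic) as background.
Fact (3) matches on agent = Pavel, thing = the package, setting = in the attic, but has recipient = Chloé instead. That refutes the claim.

3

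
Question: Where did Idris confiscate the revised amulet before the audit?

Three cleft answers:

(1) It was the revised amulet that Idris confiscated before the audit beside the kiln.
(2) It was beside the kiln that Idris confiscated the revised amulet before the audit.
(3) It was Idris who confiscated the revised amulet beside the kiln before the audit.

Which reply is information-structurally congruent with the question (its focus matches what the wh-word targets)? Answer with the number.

2

The question word "where" targets the location.
Option (1) clefts "the revised amulet" — the direct object, not what was asked.
Option (2) clefts "beside the kiln" — that matches what the question asks about.
Option (3) clefts "Idris" — the subject (agent), not what was asked.
So the congruent reply is (2).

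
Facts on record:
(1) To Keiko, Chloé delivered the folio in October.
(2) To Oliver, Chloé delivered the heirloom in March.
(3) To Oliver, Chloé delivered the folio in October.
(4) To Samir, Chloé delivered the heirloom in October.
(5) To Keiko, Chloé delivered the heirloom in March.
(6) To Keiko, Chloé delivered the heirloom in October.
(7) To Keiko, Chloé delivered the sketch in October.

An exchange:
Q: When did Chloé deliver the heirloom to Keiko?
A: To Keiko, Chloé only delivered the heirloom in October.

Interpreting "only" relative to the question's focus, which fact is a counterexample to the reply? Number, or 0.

The question "When did ...?" targets the setting, so in the reply the focus falls on "in October".
So "only" ranges over settings; the rest (agent = Chloé, thing = the heirloom, recipient = Keiko) is presupposed.
Fact (5) shares the background with a different setting (in March) — counterexample.
(Fact (1) would refute a reading with focus on the thing — but that is not what the question asks.)

5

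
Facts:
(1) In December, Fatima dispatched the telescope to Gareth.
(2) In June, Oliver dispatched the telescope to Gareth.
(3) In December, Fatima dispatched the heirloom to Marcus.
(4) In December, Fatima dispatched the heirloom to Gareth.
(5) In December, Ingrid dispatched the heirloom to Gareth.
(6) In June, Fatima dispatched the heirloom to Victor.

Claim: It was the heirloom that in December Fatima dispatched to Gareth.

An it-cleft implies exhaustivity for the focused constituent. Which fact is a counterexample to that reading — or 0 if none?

The cleft puts "the heirloom" in focus and presupposes the open proposition with same agent, recipient, setting (Fatima / Gareth / in December).
The exhaustive reading says no other thing fits that background.
Fact (1) shares the background but with thing = the telescope; exhaustivity is violated.

1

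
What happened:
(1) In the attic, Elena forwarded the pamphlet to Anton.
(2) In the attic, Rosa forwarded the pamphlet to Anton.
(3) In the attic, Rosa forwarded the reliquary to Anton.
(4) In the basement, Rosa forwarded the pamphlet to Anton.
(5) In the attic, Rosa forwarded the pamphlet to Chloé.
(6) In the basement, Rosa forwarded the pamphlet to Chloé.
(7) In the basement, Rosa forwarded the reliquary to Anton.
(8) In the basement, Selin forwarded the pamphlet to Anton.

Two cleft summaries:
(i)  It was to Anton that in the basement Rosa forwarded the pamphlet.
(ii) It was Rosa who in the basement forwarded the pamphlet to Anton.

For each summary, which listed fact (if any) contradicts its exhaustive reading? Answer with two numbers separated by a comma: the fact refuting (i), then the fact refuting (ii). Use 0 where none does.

(i): focus "Anton". Looking for Rosa as agent and the pamphlet as thing and in the basement as setting with some other recipient — fact (6) has Chloé there. Refuted.
(ii): focus "Rosa". Looking for the pamphlet as thing and Anton as recipient and in the basement as setting with some other agent — fact (8) has Selin there. Refuted.

6, 8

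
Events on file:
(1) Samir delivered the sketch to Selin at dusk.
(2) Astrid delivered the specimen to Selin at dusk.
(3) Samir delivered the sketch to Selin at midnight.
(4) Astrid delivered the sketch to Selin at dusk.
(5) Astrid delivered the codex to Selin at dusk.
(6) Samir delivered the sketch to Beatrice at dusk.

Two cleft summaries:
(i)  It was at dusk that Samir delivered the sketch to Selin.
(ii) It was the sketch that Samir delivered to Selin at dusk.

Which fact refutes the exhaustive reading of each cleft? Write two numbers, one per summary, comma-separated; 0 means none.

3, 0

(i): focus "at dusk". Looking for same agent, thing, recipient (Samir / the sketch / Selin) with some other setting — fact (3) has at midnight there. Refuted.
(ii): focus "the sketch". No fact shares same agent, recipient, setting (Samir / Selin / at dusk) with a different thing. 0.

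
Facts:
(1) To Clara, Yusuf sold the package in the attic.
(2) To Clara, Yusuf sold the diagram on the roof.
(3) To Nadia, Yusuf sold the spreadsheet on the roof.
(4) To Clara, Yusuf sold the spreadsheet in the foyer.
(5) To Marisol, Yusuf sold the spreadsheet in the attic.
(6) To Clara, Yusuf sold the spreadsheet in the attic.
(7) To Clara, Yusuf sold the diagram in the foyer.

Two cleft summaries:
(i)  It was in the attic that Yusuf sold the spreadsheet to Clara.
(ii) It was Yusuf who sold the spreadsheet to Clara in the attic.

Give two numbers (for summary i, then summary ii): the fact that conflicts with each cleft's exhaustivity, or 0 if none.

4, 0

(i): focus "in the attic". Looking for same agent, thing, recipient (Yusuf / the spreadsheet / Clara) with some other setting — fact (4) has in the foyer there. Refuted.
(ii): focus "Yusuf". No fact shares same thing, recipient, setting (the spreadsheet / Clara / in the attic) with a different agent. 0.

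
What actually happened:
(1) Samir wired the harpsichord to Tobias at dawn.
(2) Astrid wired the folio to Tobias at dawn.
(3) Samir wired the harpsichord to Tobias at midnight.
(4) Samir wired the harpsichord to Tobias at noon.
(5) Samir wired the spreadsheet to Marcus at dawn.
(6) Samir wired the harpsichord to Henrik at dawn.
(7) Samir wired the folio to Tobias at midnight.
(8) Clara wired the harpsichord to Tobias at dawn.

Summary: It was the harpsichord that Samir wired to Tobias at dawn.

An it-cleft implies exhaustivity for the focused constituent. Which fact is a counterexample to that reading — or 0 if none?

0

Focus of the cleft: "the harpsichord" (the thing). Presupposed background: Samir as agent and Tobias as recipient and at dawn as setting.
The exhaustive reading says no other thing fits that background.
No listed fact matches the background with a different thing. Exhaustivity holds.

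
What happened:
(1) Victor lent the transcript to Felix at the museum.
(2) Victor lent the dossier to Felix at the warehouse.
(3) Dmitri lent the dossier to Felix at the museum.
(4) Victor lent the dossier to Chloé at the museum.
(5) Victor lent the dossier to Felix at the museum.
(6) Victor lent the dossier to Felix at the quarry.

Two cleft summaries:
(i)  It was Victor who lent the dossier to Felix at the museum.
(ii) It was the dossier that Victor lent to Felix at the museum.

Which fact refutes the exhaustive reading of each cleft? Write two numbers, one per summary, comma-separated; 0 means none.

3, 1

(i): focus "Victor". Looking for the dossier as thing and Felix as recipient and at the museum as setting with some other agent — fact (3) has Dmitri there. Refuted.
(ii): focus "the dossier". Looking for Victor as agent and Felix as recipient and at the museum as setting with some other thing — fact (1) has the transcript there. Refuted.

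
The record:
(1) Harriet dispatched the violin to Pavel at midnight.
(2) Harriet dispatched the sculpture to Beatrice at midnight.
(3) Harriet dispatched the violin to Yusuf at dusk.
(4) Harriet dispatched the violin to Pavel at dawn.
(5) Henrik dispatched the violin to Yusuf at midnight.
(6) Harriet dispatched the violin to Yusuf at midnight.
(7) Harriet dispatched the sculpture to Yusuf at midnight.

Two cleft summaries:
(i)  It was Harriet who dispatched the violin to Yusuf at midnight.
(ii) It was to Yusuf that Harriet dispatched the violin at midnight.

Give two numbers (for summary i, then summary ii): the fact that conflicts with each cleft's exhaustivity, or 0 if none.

(i): focus "Harriet". Looking for the violin as thing and Yusuf as recipient and at midnight as setting with some other agent — fact (5) has Henrik there. Refuted.
(ii): focus "Yusuf". Looking for Harriet as agent and the violin as thing and at midnight as setting with some other recipient — fact (1) has Pavel there. Refuted.

5, 1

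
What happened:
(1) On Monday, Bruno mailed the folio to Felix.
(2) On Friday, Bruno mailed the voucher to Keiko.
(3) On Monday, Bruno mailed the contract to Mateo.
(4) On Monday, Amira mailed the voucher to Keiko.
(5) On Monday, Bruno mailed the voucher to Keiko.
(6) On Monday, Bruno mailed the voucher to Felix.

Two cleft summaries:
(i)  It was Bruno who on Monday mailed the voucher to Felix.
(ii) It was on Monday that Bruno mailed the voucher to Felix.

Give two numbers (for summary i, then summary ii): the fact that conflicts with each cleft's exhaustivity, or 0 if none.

Summary (i) focuses "Bruno" (the agent); background same thing, recipient, setting (the voucher / Felix / on Monday). No fact matches that background with a different agent, so 0.
Summary (ii) focuses "on Monday" (the setting); background same agent, thing, recipient (Bruno / the voucher / Felix). No fact matches that background with a different setting, so 0.

0, 0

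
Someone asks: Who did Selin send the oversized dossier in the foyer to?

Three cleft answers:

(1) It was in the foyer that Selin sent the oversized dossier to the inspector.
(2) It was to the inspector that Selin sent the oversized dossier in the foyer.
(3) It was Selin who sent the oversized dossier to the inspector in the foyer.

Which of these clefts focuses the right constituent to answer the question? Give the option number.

2

The question word "who" targets the recipient.
Option (1) clefts "in the foyer" — the location, not what was asked.
Option (2) clefts "to the inspector" — that matches what the question asks about.
Option (3) clefts "Selin" — the subject (agent), not what was asked.
So the congruent reply is (2).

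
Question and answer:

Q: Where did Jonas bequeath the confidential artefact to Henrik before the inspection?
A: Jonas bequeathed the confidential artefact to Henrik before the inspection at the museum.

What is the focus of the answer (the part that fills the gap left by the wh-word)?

at the museum

The wh-word "where" asks about the location.
In the answer, "Jonas", "the confidential artefact", "to Henrik" and "before the inspection" are given — repeated from the question.
The constituent filling the location gap is "at the museum"; that is the focus and would carry nuclear stress.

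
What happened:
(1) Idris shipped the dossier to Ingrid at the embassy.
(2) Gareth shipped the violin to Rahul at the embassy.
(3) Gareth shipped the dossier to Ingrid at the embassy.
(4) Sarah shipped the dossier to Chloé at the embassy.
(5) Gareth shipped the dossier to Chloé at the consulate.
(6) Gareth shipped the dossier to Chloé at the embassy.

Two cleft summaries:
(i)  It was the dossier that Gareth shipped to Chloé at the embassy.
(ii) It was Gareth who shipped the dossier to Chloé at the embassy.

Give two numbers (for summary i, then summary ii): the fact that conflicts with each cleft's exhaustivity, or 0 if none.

Summary (i) focuses "the dossier" (the thing); background Gareth as agent and Chloé as recipient and at the embassy as setting. No fact matches that background with a different thing, so 0.
Summary (ii) focuses "Gareth" (the agent); background the dossier as thing and Chloé as recipient and at the embassy as setting. Fact (4) matches that background with agent = Sarah — refutes (ii).

0, 4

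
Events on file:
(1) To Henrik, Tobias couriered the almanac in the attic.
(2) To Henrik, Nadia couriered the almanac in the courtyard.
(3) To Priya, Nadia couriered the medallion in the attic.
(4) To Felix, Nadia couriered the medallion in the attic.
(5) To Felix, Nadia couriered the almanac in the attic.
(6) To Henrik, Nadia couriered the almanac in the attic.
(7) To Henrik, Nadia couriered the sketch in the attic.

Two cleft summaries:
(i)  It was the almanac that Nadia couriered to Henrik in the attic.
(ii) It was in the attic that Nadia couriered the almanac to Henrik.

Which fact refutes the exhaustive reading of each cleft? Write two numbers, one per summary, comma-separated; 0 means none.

(i): focus "the almanac". Looking for same agent, recipient, setting (Nadia / Henrik / in the attic) with some other thing — fact (7) has the sketch there. Refuted.
(ii): focus "in the attic". Looking for same agent, thing, recipient (Nadia / the almanac / Henrik) with some other setting — fact (2) has in the courtyard there. Refuted.

7, 2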